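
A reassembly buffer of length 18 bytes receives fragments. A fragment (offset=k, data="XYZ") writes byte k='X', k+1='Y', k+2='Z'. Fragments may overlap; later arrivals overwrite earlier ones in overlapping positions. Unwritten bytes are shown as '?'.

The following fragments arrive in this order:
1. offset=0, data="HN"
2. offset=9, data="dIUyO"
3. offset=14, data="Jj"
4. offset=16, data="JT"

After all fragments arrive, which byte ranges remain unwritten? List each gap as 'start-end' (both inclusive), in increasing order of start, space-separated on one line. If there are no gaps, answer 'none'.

Answer: 2-8

Derivation:
Fragment 1: offset=0 len=2
Fragment 2: offset=9 len=5
Fragment 3: offset=14 len=2
Fragment 4: offset=16 len=2
Gaps: 2-8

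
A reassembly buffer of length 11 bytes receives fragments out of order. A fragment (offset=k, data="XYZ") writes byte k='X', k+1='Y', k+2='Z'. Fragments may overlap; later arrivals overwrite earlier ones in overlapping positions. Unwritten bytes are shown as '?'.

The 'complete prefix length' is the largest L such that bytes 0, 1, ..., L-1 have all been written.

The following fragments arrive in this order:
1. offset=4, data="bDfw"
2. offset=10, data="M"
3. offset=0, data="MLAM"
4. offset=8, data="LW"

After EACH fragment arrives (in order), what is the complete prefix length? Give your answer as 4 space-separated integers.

Fragment 1: offset=4 data="bDfw" -> buffer=????bDfw??? -> prefix_len=0
Fragment 2: offset=10 data="M" -> buffer=????bDfw??M -> prefix_len=0
Fragment 3: offset=0 data="MLAM" -> buffer=MLAMbDfw??M -> prefix_len=8
Fragment 4: offset=8 data="LW" -> buffer=MLAMbDfwLWM -> prefix_len=11

Answer: 0 0 8 11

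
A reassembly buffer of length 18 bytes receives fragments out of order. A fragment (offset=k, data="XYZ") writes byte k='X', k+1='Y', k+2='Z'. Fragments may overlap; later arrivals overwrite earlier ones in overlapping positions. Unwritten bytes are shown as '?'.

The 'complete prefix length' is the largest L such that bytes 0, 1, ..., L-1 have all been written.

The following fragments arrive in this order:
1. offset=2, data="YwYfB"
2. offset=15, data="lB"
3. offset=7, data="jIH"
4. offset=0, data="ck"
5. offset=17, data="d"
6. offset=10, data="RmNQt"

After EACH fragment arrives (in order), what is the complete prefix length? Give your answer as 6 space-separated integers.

Fragment 1: offset=2 data="YwYfB" -> buffer=??YwYfB??????????? -> prefix_len=0
Fragment 2: offset=15 data="lB" -> buffer=??YwYfB????????lB? -> prefix_len=0
Fragment 3: offset=7 data="jIH" -> buffer=??YwYfBjIH?????lB? -> prefix_len=0
Fragment 4: offset=0 data="ck" -> buffer=ckYwYfBjIH?????lB? -> prefix_len=10
Fragment 5: offset=17 data="d" -> buffer=ckYwYfBjIH?????lBd -> prefix_len=10
Fragment 6: offset=10 data="RmNQt" -> buffer=ckYwYfBjIHRmNQtlBd -> prefix_len=18

Answer: 0 0 0 10 10 18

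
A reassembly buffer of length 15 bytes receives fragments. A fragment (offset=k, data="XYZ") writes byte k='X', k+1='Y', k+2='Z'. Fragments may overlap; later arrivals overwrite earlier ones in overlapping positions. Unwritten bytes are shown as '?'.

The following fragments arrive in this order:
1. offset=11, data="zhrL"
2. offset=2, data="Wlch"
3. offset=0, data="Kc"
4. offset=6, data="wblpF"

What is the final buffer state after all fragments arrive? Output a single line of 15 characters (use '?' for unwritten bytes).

Answer: KcWlchwblpFzhrL

Derivation:
Fragment 1: offset=11 data="zhrL" -> buffer=???????????zhrL
Fragment 2: offset=2 data="Wlch" -> buffer=??Wlch?????zhrL
Fragment 3: offset=0 data="Kc" -> buffer=KcWlch?????zhrL
Fragment 4: offset=6 data="wblpF" -> buffer=KcWlchwblpFzhrL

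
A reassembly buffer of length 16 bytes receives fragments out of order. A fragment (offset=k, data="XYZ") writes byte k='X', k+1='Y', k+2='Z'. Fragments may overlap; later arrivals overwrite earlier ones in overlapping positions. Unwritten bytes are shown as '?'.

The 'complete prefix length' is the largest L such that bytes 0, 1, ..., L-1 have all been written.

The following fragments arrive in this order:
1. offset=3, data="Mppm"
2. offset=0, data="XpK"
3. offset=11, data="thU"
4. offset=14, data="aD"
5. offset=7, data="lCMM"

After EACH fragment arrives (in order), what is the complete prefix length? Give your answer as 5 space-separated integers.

Fragment 1: offset=3 data="Mppm" -> buffer=???Mppm????????? -> prefix_len=0
Fragment 2: offset=0 data="XpK" -> buffer=XpKMppm????????? -> prefix_len=7
Fragment 3: offset=11 data="thU" -> buffer=XpKMppm????thU?? -> prefix_len=7
Fragment 4: offset=14 data="aD" -> buffer=XpKMppm????thUaD -> prefix_len=7
Fragment 5: offset=7 data="lCMM" -> buffer=XpKMppmlCMMthUaD -> prefix_len=16

Answer: 0 7 7 7 16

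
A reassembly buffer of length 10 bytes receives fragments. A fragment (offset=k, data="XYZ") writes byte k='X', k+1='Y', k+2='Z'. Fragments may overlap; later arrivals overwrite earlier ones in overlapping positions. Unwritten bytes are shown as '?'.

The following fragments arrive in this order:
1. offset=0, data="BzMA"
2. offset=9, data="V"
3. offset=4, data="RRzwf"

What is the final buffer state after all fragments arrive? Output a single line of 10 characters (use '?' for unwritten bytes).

Answer: BzMARRzwfV

Derivation:
Fragment 1: offset=0 data="BzMA" -> buffer=BzMA??????
Fragment 2: offset=9 data="V" -> buffer=BzMA?????V
Fragment 3: offset=4 data="RRzwf" -> buffer=BzMARRzwfV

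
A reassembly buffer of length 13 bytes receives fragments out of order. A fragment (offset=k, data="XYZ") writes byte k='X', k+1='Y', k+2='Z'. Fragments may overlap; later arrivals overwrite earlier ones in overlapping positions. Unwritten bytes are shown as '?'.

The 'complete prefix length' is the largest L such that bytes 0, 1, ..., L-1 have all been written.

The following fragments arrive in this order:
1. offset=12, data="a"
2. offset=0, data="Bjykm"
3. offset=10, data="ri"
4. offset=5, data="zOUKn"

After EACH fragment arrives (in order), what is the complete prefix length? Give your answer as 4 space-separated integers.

Fragment 1: offset=12 data="a" -> buffer=????????????a -> prefix_len=0
Fragment 2: offset=0 data="Bjykm" -> buffer=Bjykm???????a -> prefix_len=5
Fragment 3: offset=10 data="ri" -> buffer=Bjykm?????ria -> prefix_len=5
Fragment 4: offset=5 data="zOUKn" -> buffer=BjykmzOUKnria -> prefix_len=13

Answer: 0 5 5 13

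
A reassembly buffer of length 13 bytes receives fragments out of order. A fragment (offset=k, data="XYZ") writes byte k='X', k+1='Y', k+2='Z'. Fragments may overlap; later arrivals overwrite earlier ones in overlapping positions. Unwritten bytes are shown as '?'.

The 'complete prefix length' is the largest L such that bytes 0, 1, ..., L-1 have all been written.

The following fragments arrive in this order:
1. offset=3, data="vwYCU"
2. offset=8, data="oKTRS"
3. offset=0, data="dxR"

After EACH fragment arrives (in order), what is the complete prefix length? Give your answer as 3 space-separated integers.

Answer: 0 0 13

Derivation:
Fragment 1: offset=3 data="vwYCU" -> buffer=???vwYCU????? -> prefix_len=0
Fragment 2: offset=8 data="oKTRS" -> buffer=???vwYCUoKTRS -> prefix_len=0
Fragment 3: offset=0 data="dxR" -> buffer=dxRvwYCUoKTRS -> prefix_len=13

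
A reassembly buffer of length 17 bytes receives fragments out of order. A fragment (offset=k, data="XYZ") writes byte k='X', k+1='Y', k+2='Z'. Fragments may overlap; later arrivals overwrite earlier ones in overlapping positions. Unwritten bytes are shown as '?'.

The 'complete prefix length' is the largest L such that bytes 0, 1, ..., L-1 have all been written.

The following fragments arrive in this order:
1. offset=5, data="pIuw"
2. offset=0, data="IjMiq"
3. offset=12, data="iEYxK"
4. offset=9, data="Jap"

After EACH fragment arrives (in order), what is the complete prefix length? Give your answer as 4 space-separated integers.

Fragment 1: offset=5 data="pIuw" -> buffer=?????pIuw???????? -> prefix_len=0
Fragment 2: offset=0 data="IjMiq" -> buffer=IjMiqpIuw???????? -> prefix_len=9
Fragment 3: offset=12 data="iEYxK" -> buffer=IjMiqpIuw???iEYxK -> prefix_len=9
Fragment 4: offset=9 data="Jap" -> buffer=IjMiqpIuwJapiEYxK -> prefix_len=17

Answer: 0 9 9 17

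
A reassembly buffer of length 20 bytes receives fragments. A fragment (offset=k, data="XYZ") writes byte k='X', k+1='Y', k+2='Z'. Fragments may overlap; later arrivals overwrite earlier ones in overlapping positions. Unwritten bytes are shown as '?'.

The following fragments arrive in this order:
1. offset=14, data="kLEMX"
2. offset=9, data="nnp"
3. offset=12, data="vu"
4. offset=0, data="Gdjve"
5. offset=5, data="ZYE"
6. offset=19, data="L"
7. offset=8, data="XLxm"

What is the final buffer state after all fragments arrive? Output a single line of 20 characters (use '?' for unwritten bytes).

Answer: GdjveZYEXLxmvukLEMXL

Derivation:
Fragment 1: offset=14 data="kLEMX" -> buffer=??????????????kLEMX?
Fragment 2: offset=9 data="nnp" -> buffer=?????????nnp??kLEMX?
Fragment 3: offset=12 data="vu" -> buffer=?????????nnpvukLEMX?
Fragment 4: offset=0 data="Gdjve" -> buffer=Gdjve????nnpvukLEMX?
Fragment 5: offset=5 data="ZYE" -> buffer=GdjveZYE?nnpvukLEMX?
Fragment 6: offset=19 data="L" -> buffer=GdjveZYE?nnpvukLEMXL
Fragment 7: offset=8 data="XLxm" -> buffer=GdjveZYEXLxmvukLEMXL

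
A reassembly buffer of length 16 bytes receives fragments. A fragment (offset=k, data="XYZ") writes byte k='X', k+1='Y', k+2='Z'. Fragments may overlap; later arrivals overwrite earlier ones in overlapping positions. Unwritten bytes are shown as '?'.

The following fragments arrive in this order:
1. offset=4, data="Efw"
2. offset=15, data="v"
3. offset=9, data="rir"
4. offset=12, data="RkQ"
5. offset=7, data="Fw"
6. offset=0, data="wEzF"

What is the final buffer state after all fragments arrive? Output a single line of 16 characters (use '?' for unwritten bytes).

Fragment 1: offset=4 data="Efw" -> buffer=????Efw?????????
Fragment 2: offset=15 data="v" -> buffer=????Efw????????v
Fragment 3: offset=9 data="rir" -> buffer=????Efw??rir???v
Fragment 4: offset=12 data="RkQ" -> buffer=????Efw??rirRkQv
Fragment 5: offset=7 data="Fw" -> buffer=????EfwFwrirRkQv
Fragment 6: offset=0 data="wEzF" -> buffer=wEzFEfwFwrirRkQv

Answer: wEzFEfwFwrirRkQv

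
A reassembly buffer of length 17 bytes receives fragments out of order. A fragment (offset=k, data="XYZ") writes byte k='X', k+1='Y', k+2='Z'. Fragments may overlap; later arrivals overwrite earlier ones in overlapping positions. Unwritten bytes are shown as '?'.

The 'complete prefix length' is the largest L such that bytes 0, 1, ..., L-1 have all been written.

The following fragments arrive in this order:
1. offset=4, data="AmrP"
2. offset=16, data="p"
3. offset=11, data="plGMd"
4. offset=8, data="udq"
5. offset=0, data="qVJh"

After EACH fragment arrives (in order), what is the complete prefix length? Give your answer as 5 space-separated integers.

Answer: 0 0 0 0 17

Derivation:
Fragment 1: offset=4 data="AmrP" -> buffer=????AmrP????????? -> prefix_len=0
Fragment 2: offset=16 data="p" -> buffer=????AmrP????????p -> prefix_len=0
Fragment 3: offset=11 data="plGMd" -> buffer=????AmrP???plGMdp -> prefix_len=0
Fragment 4: offset=8 data="udq" -> buffer=????AmrPudqplGMdp -> prefix_len=0
Fragment 5: offset=0 data="qVJh" -> buffer=qVJhAmrPudqplGMdp -> prefix_len=17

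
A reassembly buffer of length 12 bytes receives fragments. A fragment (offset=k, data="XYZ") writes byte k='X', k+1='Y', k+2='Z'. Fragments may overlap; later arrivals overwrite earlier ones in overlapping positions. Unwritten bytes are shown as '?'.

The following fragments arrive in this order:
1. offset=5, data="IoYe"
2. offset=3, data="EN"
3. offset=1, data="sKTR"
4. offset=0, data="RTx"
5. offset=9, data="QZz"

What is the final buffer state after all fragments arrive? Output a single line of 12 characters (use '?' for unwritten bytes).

Fragment 1: offset=5 data="IoYe" -> buffer=?????IoYe???
Fragment 2: offset=3 data="EN" -> buffer=???ENIoYe???
Fragment 3: offset=1 data="sKTR" -> buffer=?sKTRIoYe???
Fragment 4: offset=0 data="RTx" -> buffer=RTxTRIoYe???
Fragment 5: offset=9 data="QZz" -> buffer=RTxTRIoYeQZz

Answer: RTxTRIoYeQZz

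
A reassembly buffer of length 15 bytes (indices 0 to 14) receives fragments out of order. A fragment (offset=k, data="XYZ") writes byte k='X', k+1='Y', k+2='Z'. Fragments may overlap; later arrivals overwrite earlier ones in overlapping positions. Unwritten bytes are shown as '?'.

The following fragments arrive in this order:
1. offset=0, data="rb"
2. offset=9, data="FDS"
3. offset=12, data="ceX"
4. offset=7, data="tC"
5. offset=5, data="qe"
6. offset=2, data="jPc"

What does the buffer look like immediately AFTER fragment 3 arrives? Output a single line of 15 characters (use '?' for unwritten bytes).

Answer: rb???????FDSceX

Derivation:
Fragment 1: offset=0 data="rb" -> buffer=rb?????????????
Fragment 2: offset=9 data="FDS" -> buffer=rb???????FDS???
Fragment 3: offset=12 data="ceX" -> buffer=rb???????FDSceX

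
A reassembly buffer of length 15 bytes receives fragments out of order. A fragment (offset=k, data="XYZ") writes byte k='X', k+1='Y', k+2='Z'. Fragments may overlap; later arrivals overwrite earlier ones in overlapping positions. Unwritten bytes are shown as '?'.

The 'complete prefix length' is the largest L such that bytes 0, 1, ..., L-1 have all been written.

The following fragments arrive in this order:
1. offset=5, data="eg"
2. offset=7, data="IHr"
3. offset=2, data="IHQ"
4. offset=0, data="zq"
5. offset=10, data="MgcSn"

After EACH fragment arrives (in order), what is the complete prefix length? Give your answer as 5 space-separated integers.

Fragment 1: offset=5 data="eg" -> buffer=?????eg???????? -> prefix_len=0
Fragment 2: offset=7 data="IHr" -> buffer=?????egIHr????? -> prefix_len=0
Fragment 3: offset=2 data="IHQ" -> buffer=??IHQegIHr????? -> prefix_len=0
Fragment 4: offset=0 data="zq" -> buffer=zqIHQegIHr????? -> prefix_len=10
Fragment 5: offset=10 data="MgcSn" -> buffer=zqIHQegIHrMgcSn -> prefix_len=15

Answer: 0 0 0 10 15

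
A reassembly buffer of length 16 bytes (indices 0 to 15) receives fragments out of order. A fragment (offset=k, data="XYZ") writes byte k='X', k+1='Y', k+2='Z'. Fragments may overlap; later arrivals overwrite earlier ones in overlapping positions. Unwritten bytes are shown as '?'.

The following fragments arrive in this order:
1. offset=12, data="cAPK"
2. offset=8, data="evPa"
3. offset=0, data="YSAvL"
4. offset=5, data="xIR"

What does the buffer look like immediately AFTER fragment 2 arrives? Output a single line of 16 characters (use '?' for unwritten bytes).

Fragment 1: offset=12 data="cAPK" -> buffer=????????????cAPK
Fragment 2: offset=8 data="evPa" -> buffer=????????evPacAPK

Answer: ????????evPacAPK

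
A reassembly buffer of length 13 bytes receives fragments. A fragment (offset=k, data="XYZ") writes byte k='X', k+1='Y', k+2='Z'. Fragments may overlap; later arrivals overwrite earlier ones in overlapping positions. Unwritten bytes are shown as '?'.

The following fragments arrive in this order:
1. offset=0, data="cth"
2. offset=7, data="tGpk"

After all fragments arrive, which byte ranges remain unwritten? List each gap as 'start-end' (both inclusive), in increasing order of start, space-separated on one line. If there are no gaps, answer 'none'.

Answer: 3-6 11-12

Derivation:
Fragment 1: offset=0 len=3
Fragment 2: offset=7 len=4
Gaps: 3-6 11-12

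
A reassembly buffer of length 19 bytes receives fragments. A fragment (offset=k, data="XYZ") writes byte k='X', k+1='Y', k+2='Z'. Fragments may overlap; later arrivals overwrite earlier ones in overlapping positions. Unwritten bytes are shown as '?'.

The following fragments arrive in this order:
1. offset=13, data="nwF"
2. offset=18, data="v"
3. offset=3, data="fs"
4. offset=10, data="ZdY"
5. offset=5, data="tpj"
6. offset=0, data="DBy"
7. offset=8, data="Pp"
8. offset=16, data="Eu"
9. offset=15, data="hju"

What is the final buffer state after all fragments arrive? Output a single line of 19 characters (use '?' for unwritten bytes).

Answer: DByfstpjPpZdYnwhjuv

Derivation:
Fragment 1: offset=13 data="nwF" -> buffer=?????????????nwF???
Fragment 2: offset=18 data="v" -> buffer=?????????????nwF??v
Fragment 3: offset=3 data="fs" -> buffer=???fs????????nwF??v
Fragment 4: offset=10 data="ZdY" -> buffer=???fs?????ZdYnwF??v
Fragment 5: offset=5 data="tpj" -> buffer=???fstpj??ZdYnwF??v
Fragment 6: offset=0 data="DBy" -> buffer=DByfstpj??ZdYnwF??v
Fragment 7: offset=8 data="Pp" -> buffer=DByfstpjPpZdYnwF??v
Fragment 8: offset=16 data="Eu" -> buffer=DByfstpjPpZdYnwFEuv
Fragment 9: offset=15 data="hju" -> buffer=DByfstpjPpZdYnwhjuv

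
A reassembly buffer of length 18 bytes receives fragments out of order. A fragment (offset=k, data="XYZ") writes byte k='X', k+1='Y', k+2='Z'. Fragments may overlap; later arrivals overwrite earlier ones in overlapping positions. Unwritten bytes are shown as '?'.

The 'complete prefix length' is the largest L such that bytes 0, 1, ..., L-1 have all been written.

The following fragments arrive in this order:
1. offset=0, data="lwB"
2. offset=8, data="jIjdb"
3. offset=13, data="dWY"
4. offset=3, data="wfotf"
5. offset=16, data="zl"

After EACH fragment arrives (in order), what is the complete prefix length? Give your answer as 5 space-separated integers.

Fragment 1: offset=0 data="lwB" -> buffer=lwB??????????????? -> prefix_len=3
Fragment 2: offset=8 data="jIjdb" -> buffer=lwB?????jIjdb????? -> prefix_len=3
Fragment 3: offset=13 data="dWY" -> buffer=lwB?????jIjdbdWY?? -> prefix_len=3
Fragment 4: offset=3 data="wfotf" -> buffer=lwBwfotfjIjdbdWY?? -> prefix_len=16
Fragment 5: offset=16 data="zl" -> buffer=lwBwfotfjIjdbdWYzl -> prefix_len=18

Answer: 3 3 3 16 18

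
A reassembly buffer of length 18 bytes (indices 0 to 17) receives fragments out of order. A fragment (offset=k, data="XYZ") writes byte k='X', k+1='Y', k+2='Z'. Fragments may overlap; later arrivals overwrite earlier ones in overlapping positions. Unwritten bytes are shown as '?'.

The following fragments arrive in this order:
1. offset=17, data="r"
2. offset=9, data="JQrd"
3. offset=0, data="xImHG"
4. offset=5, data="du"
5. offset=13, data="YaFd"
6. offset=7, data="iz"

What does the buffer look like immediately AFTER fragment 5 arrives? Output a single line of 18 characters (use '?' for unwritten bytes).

Answer: xImHGdu??JQrdYaFdr

Derivation:
Fragment 1: offset=17 data="r" -> buffer=?????????????????r
Fragment 2: offset=9 data="JQrd" -> buffer=?????????JQrd????r
Fragment 3: offset=0 data="xImHG" -> buffer=xImHG????JQrd????r
Fragment 4: offset=5 data="du" -> buffer=xImHGdu??JQrd????r
Fragment 5: offset=13 data="YaFd" -> buffer=xImHGdu??JQrdYaFdr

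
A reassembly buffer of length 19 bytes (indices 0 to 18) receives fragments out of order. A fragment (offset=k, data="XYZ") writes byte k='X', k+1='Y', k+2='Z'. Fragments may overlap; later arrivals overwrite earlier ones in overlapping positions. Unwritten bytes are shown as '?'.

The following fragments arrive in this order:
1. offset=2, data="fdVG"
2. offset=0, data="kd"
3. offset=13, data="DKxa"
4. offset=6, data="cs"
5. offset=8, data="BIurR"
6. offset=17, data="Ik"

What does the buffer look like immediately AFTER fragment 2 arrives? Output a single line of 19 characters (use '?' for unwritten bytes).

Answer: kdfdVG?????????????

Derivation:
Fragment 1: offset=2 data="fdVG" -> buffer=??fdVG?????????????
Fragment 2: offset=0 data="kd" -> buffer=kdfdVG?????????????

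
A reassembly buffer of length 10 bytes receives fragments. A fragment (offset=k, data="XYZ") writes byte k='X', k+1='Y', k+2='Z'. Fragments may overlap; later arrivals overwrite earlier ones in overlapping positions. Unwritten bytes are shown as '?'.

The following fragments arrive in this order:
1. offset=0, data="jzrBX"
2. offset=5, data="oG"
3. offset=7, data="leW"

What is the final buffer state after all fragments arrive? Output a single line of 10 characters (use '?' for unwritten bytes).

Fragment 1: offset=0 data="jzrBX" -> buffer=jzrBX?????
Fragment 2: offset=5 data="oG" -> buffer=jzrBXoG???
Fragment 3: offset=7 data="leW" -> buffer=jzrBXoGleW

Answer: jzrBXoGleW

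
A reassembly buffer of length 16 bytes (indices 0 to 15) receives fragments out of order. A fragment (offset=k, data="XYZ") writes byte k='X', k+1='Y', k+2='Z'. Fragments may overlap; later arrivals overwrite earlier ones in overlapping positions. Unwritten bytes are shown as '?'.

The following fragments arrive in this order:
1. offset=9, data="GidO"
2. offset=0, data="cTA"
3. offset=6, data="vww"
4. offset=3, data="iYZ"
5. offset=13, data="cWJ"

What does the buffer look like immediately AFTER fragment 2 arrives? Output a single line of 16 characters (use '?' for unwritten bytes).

Fragment 1: offset=9 data="GidO" -> buffer=?????????GidO???
Fragment 2: offset=0 data="cTA" -> buffer=cTA??????GidO???

Answer: cTA??????GidO???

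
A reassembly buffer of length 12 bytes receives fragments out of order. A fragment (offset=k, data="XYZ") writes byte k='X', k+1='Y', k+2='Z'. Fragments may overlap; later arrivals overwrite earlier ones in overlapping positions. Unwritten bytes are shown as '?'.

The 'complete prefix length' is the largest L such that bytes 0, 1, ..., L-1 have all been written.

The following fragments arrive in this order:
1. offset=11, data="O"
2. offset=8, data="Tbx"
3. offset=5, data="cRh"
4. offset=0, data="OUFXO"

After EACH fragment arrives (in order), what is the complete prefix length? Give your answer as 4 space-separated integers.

Fragment 1: offset=11 data="O" -> buffer=???????????O -> prefix_len=0
Fragment 2: offset=8 data="Tbx" -> buffer=????????TbxO -> prefix_len=0
Fragment 3: offset=5 data="cRh" -> buffer=?????cRhTbxO -> prefix_len=0
Fragment 4: offset=0 data="OUFXO" -> buffer=OUFXOcRhTbxO -> prefix_len=12

Answer: 0 0 0 12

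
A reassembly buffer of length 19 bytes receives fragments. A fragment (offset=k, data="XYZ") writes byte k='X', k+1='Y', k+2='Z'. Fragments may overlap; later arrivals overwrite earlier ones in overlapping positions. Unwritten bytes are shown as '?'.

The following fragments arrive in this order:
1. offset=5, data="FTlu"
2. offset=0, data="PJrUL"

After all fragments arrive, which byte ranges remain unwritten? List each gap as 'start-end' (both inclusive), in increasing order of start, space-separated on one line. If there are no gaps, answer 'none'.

Fragment 1: offset=5 len=4
Fragment 2: offset=0 len=5
Gaps: 9-18

Answer: 9-18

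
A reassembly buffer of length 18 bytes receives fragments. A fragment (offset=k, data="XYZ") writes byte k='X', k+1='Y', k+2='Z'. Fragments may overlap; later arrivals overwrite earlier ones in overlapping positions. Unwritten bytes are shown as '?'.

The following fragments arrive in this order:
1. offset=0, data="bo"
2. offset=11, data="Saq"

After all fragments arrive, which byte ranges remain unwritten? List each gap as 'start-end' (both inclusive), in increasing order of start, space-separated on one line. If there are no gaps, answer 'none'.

Answer: 2-10 14-17

Derivation:
Fragment 1: offset=0 len=2
Fragment 2: offset=11 len=3
Gaps: 2-10 14-17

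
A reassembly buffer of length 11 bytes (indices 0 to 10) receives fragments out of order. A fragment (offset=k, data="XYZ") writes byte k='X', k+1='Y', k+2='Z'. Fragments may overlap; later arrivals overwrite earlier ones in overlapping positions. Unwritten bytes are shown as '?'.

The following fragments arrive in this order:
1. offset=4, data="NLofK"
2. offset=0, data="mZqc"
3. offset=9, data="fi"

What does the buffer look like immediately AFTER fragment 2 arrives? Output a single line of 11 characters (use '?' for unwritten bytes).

Answer: mZqcNLofK??

Derivation:
Fragment 1: offset=4 data="NLofK" -> buffer=????NLofK??
Fragment 2: offset=0 data="mZqc" -> buffer=mZqcNLofK??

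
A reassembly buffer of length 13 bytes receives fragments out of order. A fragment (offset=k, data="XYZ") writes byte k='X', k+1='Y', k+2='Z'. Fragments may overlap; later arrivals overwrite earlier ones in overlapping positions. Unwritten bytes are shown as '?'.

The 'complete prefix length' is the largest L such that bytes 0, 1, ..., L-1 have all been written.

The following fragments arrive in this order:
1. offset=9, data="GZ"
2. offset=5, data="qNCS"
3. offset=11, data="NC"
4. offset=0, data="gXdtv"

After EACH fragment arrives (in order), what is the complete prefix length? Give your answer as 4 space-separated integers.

Answer: 0 0 0 13

Derivation:
Fragment 1: offset=9 data="GZ" -> buffer=?????????GZ?? -> prefix_len=0
Fragment 2: offset=5 data="qNCS" -> buffer=?????qNCSGZ?? -> prefix_len=0
Fragment 3: offset=11 data="NC" -> buffer=?????qNCSGZNC -> prefix_len=0
Fragment 4: offset=0 data="gXdtv" -> buffer=gXdtvqNCSGZNC -> prefix_len=13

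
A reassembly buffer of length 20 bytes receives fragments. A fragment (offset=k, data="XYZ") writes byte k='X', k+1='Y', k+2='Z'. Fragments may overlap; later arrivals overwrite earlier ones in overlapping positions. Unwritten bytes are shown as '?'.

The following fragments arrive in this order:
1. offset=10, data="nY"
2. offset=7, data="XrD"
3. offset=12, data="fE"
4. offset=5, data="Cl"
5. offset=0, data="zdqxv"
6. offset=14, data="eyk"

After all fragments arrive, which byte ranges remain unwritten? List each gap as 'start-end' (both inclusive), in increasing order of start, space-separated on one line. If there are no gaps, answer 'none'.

Answer: 17-19

Derivation:
Fragment 1: offset=10 len=2
Fragment 2: offset=7 len=3
Fragment 3: offset=12 len=2
Fragment 4: offset=5 len=2
Fragment 5: offset=0 len=5
Fragment 6: offset=14 len=3
Gaps: 17-19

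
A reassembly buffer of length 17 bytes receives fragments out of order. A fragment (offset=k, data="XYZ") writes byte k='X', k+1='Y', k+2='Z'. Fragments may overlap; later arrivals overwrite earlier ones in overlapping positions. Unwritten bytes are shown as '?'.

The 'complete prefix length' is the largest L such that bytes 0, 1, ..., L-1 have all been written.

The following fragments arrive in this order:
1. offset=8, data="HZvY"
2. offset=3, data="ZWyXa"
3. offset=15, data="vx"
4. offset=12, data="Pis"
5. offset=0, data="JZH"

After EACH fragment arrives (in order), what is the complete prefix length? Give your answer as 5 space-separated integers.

Answer: 0 0 0 0 17

Derivation:
Fragment 1: offset=8 data="HZvY" -> buffer=????????HZvY????? -> prefix_len=0
Fragment 2: offset=3 data="ZWyXa" -> buffer=???ZWyXaHZvY????? -> prefix_len=0
Fragment 3: offset=15 data="vx" -> buffer=???ZWyXaHZvY???vx -> prefix_len=0
Fragment 4: offset=12 data="Pis" -> buffer=???ZWyXaHZvYPisvx -> prefix_len=0
Fragment 5: offset=0 data="JZH" -> buffer=JZHZWyXaHZvYPisvx -> prefix_len=17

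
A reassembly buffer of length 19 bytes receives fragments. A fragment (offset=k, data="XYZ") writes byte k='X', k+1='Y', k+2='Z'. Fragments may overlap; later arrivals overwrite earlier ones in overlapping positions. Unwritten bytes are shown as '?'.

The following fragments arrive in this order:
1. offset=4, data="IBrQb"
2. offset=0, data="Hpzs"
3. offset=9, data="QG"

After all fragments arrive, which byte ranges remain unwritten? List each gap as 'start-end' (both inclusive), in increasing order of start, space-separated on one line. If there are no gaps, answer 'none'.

Fragment 1: offset=4 len=5
Fragment 2: offset=0 len=4
Fragment 3: offset=9 len=2
Gaps: 11-18

Answer: 11-18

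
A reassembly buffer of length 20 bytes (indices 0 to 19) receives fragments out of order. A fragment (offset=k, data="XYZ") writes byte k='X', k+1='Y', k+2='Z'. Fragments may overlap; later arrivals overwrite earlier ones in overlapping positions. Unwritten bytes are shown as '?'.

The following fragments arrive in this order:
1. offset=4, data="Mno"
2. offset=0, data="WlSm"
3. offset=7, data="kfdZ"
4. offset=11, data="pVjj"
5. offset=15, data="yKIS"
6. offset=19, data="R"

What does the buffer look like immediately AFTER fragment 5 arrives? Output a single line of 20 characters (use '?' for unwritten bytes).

Answer: WlSmMnokfdZpVjjyKIS?

Derivation:
Fragment 1: offset=4 data="Mno" -> buffer=????Mno?????????????
Fragment 2: offset=0 data="WlSm" -> buffer=WlSmMno?????????????
Fragment 3: offset=7 data="kfdZ" -> buffer=WlSmMnokfdZ?????????
Fragment 4: offset=11 data="pVjj" -> buffer=WlSmMnokfdZpVjj?????
Fragment 5: offset=15 data="yKIS" -> buffer=WlSmMnokfdZpVjjyKIS?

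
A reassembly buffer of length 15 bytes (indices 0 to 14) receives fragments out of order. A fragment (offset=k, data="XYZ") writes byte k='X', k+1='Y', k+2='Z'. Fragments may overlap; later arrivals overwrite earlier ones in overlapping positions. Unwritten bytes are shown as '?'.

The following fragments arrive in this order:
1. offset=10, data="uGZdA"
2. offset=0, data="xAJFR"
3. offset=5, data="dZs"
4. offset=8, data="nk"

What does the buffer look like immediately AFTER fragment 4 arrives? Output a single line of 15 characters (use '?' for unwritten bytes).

Fragment 1: offset=10 data="uGZdA" -> buffer=??????????uGZdA
Fragment 2: offset=0 data="xAJFR" -> buffer=xAJFR?????uGZdA
Fragment 3: offset=5 data="dZs" -> buffer=xAJFRdZs??uGZdA
Fragment 4: offset=8 data="nk" -> buffer=xAJFRdZsnkuGZdA

Answer: xAJFRdZsnkuGZdA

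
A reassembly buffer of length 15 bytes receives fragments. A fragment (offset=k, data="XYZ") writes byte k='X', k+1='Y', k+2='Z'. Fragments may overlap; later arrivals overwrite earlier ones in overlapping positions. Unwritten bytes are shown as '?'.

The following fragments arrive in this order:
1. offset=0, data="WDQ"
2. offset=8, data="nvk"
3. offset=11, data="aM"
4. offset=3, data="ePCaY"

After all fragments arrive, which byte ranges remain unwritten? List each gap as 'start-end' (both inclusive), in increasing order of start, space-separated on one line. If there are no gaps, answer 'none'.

Answer: 13-14

Derivation:
Fragment 1: offset=0 len=3
Fragment 2: offset=8 len=3
Fragment 3: offset=11 len=2
Fragment 4: offset=3 len=5
Gaps: 13-14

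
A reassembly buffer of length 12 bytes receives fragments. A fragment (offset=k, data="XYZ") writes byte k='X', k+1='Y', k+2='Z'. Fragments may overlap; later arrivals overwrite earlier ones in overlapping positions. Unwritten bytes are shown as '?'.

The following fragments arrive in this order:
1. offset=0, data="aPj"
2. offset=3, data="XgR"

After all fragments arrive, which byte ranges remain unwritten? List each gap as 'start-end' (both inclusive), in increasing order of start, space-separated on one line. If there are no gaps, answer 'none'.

Fragment 1: offset=0 len=3
Fragment 2: offset=3 len=3
Gaps: 6-11

Answer: 6-11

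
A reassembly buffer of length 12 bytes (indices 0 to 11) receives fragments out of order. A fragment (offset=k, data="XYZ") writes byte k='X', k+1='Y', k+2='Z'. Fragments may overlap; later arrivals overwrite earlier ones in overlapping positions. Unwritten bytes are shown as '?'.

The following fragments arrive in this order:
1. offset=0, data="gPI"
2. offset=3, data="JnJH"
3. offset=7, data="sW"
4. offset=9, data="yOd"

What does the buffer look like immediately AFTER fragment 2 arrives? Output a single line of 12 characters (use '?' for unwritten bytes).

Fragment 1: offset=0 data="gPI" -> buffer=gPI?????????
Fragment 2: offset=3 data="JnJH" -> buffer=gPIJnJH?????

Answer: gPIJnJH?????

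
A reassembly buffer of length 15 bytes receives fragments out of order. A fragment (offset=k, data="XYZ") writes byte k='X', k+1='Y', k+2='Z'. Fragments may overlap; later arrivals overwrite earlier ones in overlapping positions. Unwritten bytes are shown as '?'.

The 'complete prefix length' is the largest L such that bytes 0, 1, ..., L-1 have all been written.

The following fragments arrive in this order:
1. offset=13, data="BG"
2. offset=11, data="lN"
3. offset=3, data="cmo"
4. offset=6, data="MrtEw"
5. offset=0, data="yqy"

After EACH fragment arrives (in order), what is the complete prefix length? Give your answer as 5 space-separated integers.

Fragment 1: offset=13 data="BG" -> buffer=?????????????BG -> prefix_len=0
Fragment 2: offset=11 data="lN" -> buffer=???????????lNBG -> prefix_len=0
Fragment 3: offset=3 data="cmo" -> buffer=???cmo?????lNBG -> prefix_len=0
Fragment 4: offset=6 data="MrtEw" -> buffer=???cmoMrtEwlNBG -> prefix_len=0
Fragment 5: offset=0 data="yqy" -> buffer=yqycmoMrtEwlNBG -> prefix_len=15

Answer: 0 0 0 0 15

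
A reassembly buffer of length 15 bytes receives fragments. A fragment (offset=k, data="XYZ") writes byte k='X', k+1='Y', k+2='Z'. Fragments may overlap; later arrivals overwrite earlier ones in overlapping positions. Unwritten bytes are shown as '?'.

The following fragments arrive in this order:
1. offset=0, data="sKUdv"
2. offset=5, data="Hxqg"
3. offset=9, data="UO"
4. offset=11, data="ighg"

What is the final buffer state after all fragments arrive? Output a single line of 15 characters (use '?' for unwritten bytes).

Fragment 1: offset=0 data="sKUdv" -> buffer=sKUdv??????????
Fragment 2: offset=5 data="Hxqg" -> buffer=sKUdvHxqg??????
Fragment 3: offset=9 data="UO" -> buffer=sKUdvHxqgUO????
Fragment 4: offset=11 data="ighg" -> buffer=sKUdvHxqgUOighg

Answer: sKUdvHxqgUOighg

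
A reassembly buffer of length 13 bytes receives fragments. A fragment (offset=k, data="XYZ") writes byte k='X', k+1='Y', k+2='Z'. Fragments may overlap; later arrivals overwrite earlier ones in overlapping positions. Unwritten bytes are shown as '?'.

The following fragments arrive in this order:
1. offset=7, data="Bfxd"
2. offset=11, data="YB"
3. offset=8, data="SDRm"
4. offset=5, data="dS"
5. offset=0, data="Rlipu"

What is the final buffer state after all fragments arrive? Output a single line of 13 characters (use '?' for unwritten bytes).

Fragment 1: offset=7 data="Bfxd" -> buffer=???????Bfxd??
Fragment 2: offset=11 data="YB" -> buffer=???????BfxdYB
Fragment 3: offset=8 data="SDRm" -> buffer=???????BSDRmB
Fragment 4: offset=5 data="dS" -> buffer=?????dSBSDRmB
Fragment 5: offset=0 data="Rlipu" -> buffer=RlipudSBSDRmB

Answer: RlipudSBSDRmB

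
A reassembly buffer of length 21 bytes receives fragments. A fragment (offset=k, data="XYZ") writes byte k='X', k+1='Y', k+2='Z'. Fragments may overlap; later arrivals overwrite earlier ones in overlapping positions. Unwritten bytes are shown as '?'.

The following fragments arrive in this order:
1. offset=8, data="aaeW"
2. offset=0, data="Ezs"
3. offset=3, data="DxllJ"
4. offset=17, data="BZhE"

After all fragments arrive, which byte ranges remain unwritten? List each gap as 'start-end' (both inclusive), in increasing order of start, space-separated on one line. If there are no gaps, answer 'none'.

Answer: 12-16

Derivation:
Fragment 1: offset=8 len=4
Fragment 2: offset=0 len=3
Fragment 3: offset=3 len=5
Fragment 4: offset=17 len=4
Gaps: 12-16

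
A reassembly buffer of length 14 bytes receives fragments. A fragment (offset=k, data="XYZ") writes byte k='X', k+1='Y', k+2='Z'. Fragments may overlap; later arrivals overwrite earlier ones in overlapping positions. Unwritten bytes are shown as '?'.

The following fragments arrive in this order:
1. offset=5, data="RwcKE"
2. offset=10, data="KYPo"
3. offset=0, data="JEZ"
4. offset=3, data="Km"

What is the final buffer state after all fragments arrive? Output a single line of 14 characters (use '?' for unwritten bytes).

Fragment 1: offset=5 data="RwcKE" -> buffer=?????RwcKE????
Fragment 2: offset=10 data="KYPo" -> buffer=?????RwcKEKYPo
Fragment 3: offset=0 data="JEZ" -> buffer=JEZ??RwcKEKYPo
Fragment 4: offset=3 data="Km" -> buffer=JEZKmRwcKEKYPo

Answer: JEZKmRwcKEKYPo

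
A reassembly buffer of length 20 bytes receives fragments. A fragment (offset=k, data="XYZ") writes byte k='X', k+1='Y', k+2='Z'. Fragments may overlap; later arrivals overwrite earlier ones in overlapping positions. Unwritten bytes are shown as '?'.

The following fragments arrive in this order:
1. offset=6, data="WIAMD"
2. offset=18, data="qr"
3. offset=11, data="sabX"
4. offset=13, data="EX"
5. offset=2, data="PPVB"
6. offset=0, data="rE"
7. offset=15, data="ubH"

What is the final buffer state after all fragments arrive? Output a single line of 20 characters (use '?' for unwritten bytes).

Answer: rEPPVBWIAMDsaEXubHqr

Derivation:
Fragment 1: offset=6 data="WIAMD" -> buffer=??????WIAMD?????????
Fragment 2: offset=18 data="qr" -> buffer=??????WIAMD???????qr
Fragment 3: offset=11 data="sabX" -> buffer=??????WIAMDsabX???qr
Fragment 4: offset=13 data="EX" -> buffer=??????WIAMDsaEX???qr
Fragment 5: offset=2 data="PPVB" -> buffer=??PPVBWIAMDsaEX???qr
Fragment 6: offset=0 data="rE" -> buffer=rEPPVBWIAMDsaEX???qr
Fragment 7: offset=15 data="ubH" -> buffer=rEPPVBWIAMDsaEXubHqr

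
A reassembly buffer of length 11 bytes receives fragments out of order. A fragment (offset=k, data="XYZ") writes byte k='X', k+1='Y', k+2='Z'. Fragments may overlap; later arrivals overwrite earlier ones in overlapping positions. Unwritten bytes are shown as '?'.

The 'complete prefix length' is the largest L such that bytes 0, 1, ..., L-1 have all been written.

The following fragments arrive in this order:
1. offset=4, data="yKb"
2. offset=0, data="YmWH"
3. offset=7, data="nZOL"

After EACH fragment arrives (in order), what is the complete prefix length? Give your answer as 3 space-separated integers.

Fragment 1: offset=4 data="yKb" -> buffer=????yKb???? -> prefix_len=0
Fragment 2: offset=0 data="YmWH" -> buffer=YmWHyKb???? -> prefix_len=7
Fragment 3: offset=7 data="nZOL" -> buffer=YmWHyKbnZOL -> prefix_len=11

Answer: 0 7 11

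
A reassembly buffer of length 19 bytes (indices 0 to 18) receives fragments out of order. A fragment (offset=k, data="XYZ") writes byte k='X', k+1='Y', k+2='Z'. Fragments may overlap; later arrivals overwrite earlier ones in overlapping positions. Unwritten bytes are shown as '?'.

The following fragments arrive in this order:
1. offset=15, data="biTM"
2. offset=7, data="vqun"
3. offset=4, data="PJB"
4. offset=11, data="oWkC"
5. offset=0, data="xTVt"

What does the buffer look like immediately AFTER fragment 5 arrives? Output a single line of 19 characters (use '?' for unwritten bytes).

Fragment 1: offset=15 data="biTM" -> buffer=???????????????biTM
Fragment 2: offset=7 data="vqun" -> buffer=???????vqun????biTM
Fragment 3: offset=4 data="PJB" -> buffer=????PJBvqun????biTM
Fragment 4: offset=11 data="oWkC" -> buffer=????PJBvqunoWkCbiTM
Fragment 5: offset=0 data="xTVt" -> buffer=xTVtPJBvqunoWkCbiTM

Answer: xTVtPJBvqunoWkCbiTM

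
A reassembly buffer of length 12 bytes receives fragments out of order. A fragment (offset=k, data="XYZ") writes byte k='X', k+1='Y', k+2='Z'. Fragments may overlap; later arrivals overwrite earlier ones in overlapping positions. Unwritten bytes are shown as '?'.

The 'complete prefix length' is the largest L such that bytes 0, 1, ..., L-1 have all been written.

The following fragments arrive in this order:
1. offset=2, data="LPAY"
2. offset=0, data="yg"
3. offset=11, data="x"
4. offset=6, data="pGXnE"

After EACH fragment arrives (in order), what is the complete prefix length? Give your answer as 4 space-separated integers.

Answer: 0 6 6 12

Derivation:
Fragment 1: offset=2 data="LPAY" -> buffer=??LPAY?????? -> prefix_len=0
Fragment 2: offset=0 data="yg" -> buffer=ygLPAY?????? -> prefix_len=6
Fragment 3: offset=11 data="x" -> buffer=ygLPAY?????x -> prefix_len=6
Fragment 4: offset=6 data="pGXnE" -> buffer=ygLPAYpGXnEx -> prefix_len=12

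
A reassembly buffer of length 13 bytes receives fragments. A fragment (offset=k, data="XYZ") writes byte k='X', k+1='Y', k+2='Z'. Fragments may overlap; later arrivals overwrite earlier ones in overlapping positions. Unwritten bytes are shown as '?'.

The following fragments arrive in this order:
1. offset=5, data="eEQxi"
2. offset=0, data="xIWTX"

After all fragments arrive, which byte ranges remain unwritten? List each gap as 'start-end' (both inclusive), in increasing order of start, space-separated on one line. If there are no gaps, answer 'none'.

Fragment 1: offset=5 len=5
Fragment 2: offset=0 len=5
Gaps: 10-12

Answer: 10-12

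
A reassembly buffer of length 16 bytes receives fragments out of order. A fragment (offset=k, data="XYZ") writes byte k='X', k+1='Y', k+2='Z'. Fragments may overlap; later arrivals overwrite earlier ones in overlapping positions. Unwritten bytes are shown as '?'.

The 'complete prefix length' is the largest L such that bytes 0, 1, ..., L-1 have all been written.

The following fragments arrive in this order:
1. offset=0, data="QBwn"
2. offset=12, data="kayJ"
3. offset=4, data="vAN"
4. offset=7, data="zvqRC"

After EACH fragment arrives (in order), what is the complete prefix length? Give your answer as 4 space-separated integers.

Fragment 1: offset=0 data="QBwn" -> buffer=QBwn???????????? -> prefix_len=4
Fragment 2: offset=12 data="kayJ" -> buffer=QBwn????????kayJ -> prefix_len=4
Fragment 3: offset=4 data="vAN" -> buffer=QBwnvAN?????kayJ -> prefix_len=7
Fragment 4: offset=7 data="zvqRC" -> buffer=QBwnvANzvqRCkayJ -> prefix_len=16

Answer: 4 4 7 16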